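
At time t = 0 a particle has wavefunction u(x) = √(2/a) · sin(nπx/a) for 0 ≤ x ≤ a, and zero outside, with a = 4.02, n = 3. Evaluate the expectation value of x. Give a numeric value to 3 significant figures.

⟨x⟩ = ∫ x·|u|² dx (integrals over the domain).
With sin²θ = (1 − cos2θ)/2 on 0 ≤ x ≤ a: ∫sin²(nπx/a) dx = a/2, ∫x·sin²(nπx/a) dx = a²/4, ∫x²·sin²(nπx/a) dx = a³·(1/6 − 1/(4n²π²)); higher powers xᵏ the same way, integrating xᵏ·cos(2nπx/a) by parts.
⟨x⟩ = 2.0100.

2.01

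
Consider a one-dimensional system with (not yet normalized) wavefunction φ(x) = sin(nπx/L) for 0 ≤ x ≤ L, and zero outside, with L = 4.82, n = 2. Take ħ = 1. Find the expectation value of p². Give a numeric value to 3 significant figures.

1.70

p² φ = −ħ² d²φ/dx²; ⟨p²⟩ = −ħ² ∫ φ*·φ'' dx / ∫|φ|² dx.
d/dx sin(nπx/L) = (nπ/L)·cos(nπx/L) and d²/dx² sin(nπx/L) = −(nπ/L)²·sin(nπx/L); on 0 ≤ x ≤ L, ∫sin²(nπx/L) dx = L/2 and ∫sin(nπx/L)·cos(nπx/L) dx = 0.
State is unnormalized: ∫|φ|² dx = 2.4100, and ∫φ*·(−ħ² φ'') dx = 4.0953, so ⟨p²⟩ = 4.0953 / 2.4100.
⟨p²⟩ = 1.6993.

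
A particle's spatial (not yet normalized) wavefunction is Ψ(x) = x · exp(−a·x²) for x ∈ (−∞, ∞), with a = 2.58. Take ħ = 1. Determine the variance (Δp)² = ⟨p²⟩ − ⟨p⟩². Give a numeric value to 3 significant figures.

Compute ⟨p⟩ and ⟨p²⟩ separately; (Δp)² = ⟨p²⟩ − ⟨p⟩².
Expand each integrand as polynomial × e^(−2ax²) and use ∫x^(2j)·e^(−2ax²) dx = (2j−1)!!/(4a)^j · √(π/(2a)), odd powers → 0; here √(π/(2a)) = 0.78028. Differentiate with the product rule, d/dx e^(−ax²) = −2ax·e^(−ax²).
Normalization: ∫|Ψ|² dx = 0.075608.
⟨p⟩ = 0.0000 and ⟨p²⟩ = 7.7400.
(Δp)² = 7.7400 − (0.0000)² = 7.7400.

7.74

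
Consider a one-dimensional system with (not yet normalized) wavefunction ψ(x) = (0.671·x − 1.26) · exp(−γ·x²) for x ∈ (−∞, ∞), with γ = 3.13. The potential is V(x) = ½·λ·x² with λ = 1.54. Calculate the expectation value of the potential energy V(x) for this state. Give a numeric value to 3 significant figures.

⟨V⟩ = ∫ V(x)·|ψ|² dx / ∫|ψ|² dx.
Expand each integrand as polynomial × e^(−2γx²) and use ∫x^(2j)·e^(−2γx²) dx = (2j−1)!!/(4γ)^j · √(π/(2γ)), odd powers → 0; here √(π/(2γ)) = 0.70842.
State is unnormalized: ∫|ψ|² dx = 1.1502, and ∫ψ*·V(x)·ψ dx = 0.073870, so ⟨V⟩ = 0.073870 / 1.1502.
⟨V⟩ = 0.064226.

0.0642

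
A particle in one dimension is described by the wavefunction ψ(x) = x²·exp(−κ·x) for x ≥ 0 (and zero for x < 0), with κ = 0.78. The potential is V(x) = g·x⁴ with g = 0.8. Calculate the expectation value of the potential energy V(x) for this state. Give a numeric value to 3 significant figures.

⟨V⟩ = ∫ V(x)·|ψ|² dx / ∫|ψ|² dx.
Every integrand reduces to terms xʲ·e^(−2κx) on [0, ∞); use ∫₀^∞ xʲ·e^(−2κx) dx = j!/(2κ)^(j+1).
State is unnormalized: ∫|ψ|² dx = 2.5977, and ∫ψ*·V(x)·ψ dx = 589.51, so ⟨V⟩ = 589.51 / 2.5977.
⟨V⟩ = 226.93.

227.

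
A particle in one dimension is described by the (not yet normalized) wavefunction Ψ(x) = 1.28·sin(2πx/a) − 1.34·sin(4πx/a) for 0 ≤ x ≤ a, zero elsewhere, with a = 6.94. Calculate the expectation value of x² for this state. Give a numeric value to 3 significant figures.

⟨x²⟩ = ∫ x²·|Ψ|² dx / ∫|Ψ|² dx (integrals over the domain).
On 0 ≤ x ≤ a (j ≠ l): ∫sin²(jπx/a) dx = a/2, ∫sin(jπx/a)·sin(lπx/a) dx = 0; diagonal moments ∫x·sin²(jπx/a) dx = a²/4, ∫x²·sin²(jπx/a) dx = a³·(1/6 − 1/(4j²π²)); cross terms ∫x·sin(jπx/a)·sin(lπx/a) dx = 0 for j + l even and −4jla²/(π²(j² − l²)²) for j + l odd, ∫x²·sin(jπx/a)·sin(lπx/a) dx = (−1)^(j+l)·4jla³/(π²(j² − l²)²); higher powers the same way via product-to-sum and parts.
State is unnormalized: ∫|Ψ|² dx = 11.916, and ∫Ψ*·x²·Ψ dx = 161.07, so ⟨x²⟩ = 161.07 / 11.916.
⟨x²⟩ = 13.517.

13.5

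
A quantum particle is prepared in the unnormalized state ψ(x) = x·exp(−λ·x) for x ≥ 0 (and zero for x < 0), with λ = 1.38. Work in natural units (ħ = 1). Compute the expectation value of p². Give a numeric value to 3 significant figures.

1.90

p² ψ = −ħ² d²ψ/dx²; ⟨p²⟩ = −ħ² ∫ ψ*·ψ'' dx / ∫|ψ|² dx.
Differentiate x·exp(−λ·x) with the product rule; every integrand then reduces to terms xʲ·e^(−2λx) on [0, ∞), with ∫₀^∞ xʲ·e^(−2λx) dx = j!/(2λ)^(j+1).
State is unnormalized: ∫|ψ|² dx = 0.095127, and ∫ψ*·(−ħ² ψ'') dx = 0.18116, so ⟨p²⟩ = 0.18116 / 0.095127.
⟨p²⟩ = 1.9044.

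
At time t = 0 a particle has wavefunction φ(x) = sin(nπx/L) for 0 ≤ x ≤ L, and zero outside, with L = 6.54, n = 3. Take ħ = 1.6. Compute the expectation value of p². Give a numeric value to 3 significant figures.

p² φ = −ħ² d²φ/dx²; ⟨p²⟩ = −ħ² ∫ φ*·φ'' dx / ∫|φ|² dx.
d/dx sin(nπx/L) = (nπ/L)·cos(nπx/L) and d²/dx² sin(nπx/L) = −(nπ/L)²·sin(nπx/L); on 0 ≤ x ≤ L, ∫sin²(nπx/L) dx = L/2 and ∫sin(nπx/L)·cos(nπx/L) dx = 0.
State is unnormalized: ∫|φ|² dx = 3.2700, and ∫φ*·(−ħ² φ'') dx = 17.385, so ⟨p²⟩ = 17.385 / 3.2700.
⟨p²⟩ = 5.3165.

5.32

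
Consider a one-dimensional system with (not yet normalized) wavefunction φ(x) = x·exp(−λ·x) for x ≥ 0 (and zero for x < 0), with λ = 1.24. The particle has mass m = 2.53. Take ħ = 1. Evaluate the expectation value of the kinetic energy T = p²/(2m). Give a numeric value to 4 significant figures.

T = −(ħ²/2m) d²/dx², so ⟨T⟩ = −(ħ²/2m) ∫ φ*·φ'' dx / ∫|φ|² dx; with m = 2.53.
Differentiate x·exp(−λ·x) with the product rule; every integrand then reduces to terms xʲ·e^(−2λx) on [0, ∞), with ∫₀^∞ xʲ·e^(−2λx) dx = j!/(2λ)^(j+1).
State is unnormalized: ∫|φ|² dx = 0.13112, and ∫φ*·(−ħ²/2m · φ'') dx = 0.039844, so ⟨T⟩ = 0.039844 / 0.13112.
⟨T⟩ = 0.30387.

0.3039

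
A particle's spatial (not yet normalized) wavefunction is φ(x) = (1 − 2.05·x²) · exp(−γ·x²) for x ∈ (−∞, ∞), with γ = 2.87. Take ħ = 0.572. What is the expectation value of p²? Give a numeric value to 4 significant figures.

p² φ = −ħ² d²φ/dx²; ⟨p²⟩ = −ħ² ∫ φ*·φ'' dx / ∫|φ|² dx.
Expand each integrand as polynomial × e^(−2γx²) and use ∫x^(2j)·e^(−2γx²) dx = (2j−1)!!/(4γ)^j · √(π/(2γ)), odd powers → 0; here √(π/(2γ)) = 0.73981. Differentiate with the product rule, d/dx e^(−γx²) = −2γx·e^(−γx²).
State is unnormalized: ∫|φ|² dx = 0.54636, and ∫φ*·(−ħ² φ'') dx = 1.0979, so ⟨p²⟩ = 1.0979 / 0.54636.
⟨p²⟩ = 2.0094.

2.009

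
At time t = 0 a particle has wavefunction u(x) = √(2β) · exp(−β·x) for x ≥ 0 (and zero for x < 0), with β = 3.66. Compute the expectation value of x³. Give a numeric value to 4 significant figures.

0.01530

⟨x³⟩ = ∫ x³·|u|² dx (integrals over the domain).
Every integrand reduces to terms xʲ·e^(−2βx) on [0, ∞); use ∫₀^∞ xʲ·e^(−2βx) dx = j!/(2β)^(j+1).
⟨x³⟩ = 0.015297.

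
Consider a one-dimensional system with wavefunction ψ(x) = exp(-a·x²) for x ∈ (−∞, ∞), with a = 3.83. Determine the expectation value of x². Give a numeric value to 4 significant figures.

⟨x²⟩ = ∫ x²·|ψ|² dx / ∫|ψ|² dx (integrals over the domain).
Gaussian moments: ∫x^(2j)·e^(−2ax²) dx = (2j−1)!!/(4a)^j · √(π/(2a)), odd powers integrate to 0; here √(π/(2a)) = 0.64041.
State is unnormalized: ∫|ψ|² dx = 0.64041, and ∫ψ*·x²·ψ dx = 0.041802, so ⟨x²⟩ = 0.041802 / 0.64041.
⟨x²⟩ = 0.065274.

0.06527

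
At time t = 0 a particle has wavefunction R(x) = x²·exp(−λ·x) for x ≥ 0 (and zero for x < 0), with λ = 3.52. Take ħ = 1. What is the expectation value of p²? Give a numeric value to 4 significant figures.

p² R = −ħ² d²R/dx²; ⟨p²⟩ = −ħ² ∫ R*·R'' dx / ∫|R|² dx.
Differentiate x²·exp(−λ·x) with the product rule; every integrand then reduces to terms xʲ·e^(−2λx) on [0, ∞), with ∫₀^∞ xʲ·e^(−2λx) dx = j!/(2λ)^(j+1).
State is unnormalized: ∫|R|² dx = 0.0013879, and ∫R*·(−ħ² R'') dx = 0.0057321, so ⟨p²⟩ = 0.0057321 / 0.0013879.
⟨p²⟩ = 4.1301.

4.130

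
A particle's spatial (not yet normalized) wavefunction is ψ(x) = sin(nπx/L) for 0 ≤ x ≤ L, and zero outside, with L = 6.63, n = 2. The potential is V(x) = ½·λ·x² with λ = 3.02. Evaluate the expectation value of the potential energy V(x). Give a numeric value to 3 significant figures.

⟨V⟩ = ∫ V(x)·|ψ|² dx / ∫|ψ|² dx.
With sin²θ = (1 − cos2θ)/2 on 0 ≤ x ≤ L: ∫sin²(nπx/L) dx = L/2, ∫x·sin²(nπx/L) dx = L²/4, ∫x²·sin²(nπx/L) dx = L³·(1/6 − 1/(4n²π²)); higher powers xᵏ the same way, integrating xᵏ·cos(2nπx/L) by parts.
State is unnormalized: ∫|ψ|² dx = 3.3150, and ∫ψ*·V(x)·ψ dx = 70.558, so ⟨V⟩ = 70.558 / 3.3150.
⟨V⟩ = 21.284.

21.3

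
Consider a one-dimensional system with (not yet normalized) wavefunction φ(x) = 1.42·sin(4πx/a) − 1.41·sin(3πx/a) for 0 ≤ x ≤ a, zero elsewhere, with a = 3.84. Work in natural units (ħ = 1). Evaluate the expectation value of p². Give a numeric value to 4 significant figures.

p² φ = −ħ² d²φ/dx²; ⟨p²⟩ = −ħ² ∫ φ*·φ'' dx / ∫|φ|² dx.
d²/dx² sin(jπx/a) = −(jπ/a)²·sin(jπx/a); on 0 ≤ x ≤ a, ∫sin²(jπx/a) dx = a/2 and ∫sin(jπx/a)·sin(lπx/a) dx = 0 for j ≠ l, so only diagonal terms survive in ∫|φ|² and ∫φ·φ″; ∫φ·φ′ dx = [φ²/2] between the walls = 0.
State is unnormalized: ∫|φ|² dx = 7.6886, and ∫φ*·(−ħ² φ'') dx = 64.455, so ⟨p²⟩ = 64.455 / 7.6886.
⟨p²⟩ = 8.3831.

8.383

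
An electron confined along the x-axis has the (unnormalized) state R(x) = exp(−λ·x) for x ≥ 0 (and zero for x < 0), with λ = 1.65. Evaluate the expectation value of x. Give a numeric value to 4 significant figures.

0.3030

⟨x⟩ = ∫ x·|R|² dx / ∫|R|² dx (integrals over the domain).
Every integrand reduces to terms xʲ·e^(−2λx) on [0, ∞); use ∫₀^∞ xʲ·e^(−2λx) dx = j!/(2λ)^(j+1).
State is unnormalized: ∫|R|² dx = 0.30303, and ∫R*·x·R dx = 0.091827, so ⟨x⟩ = 0.091827 / 0.30303.
⟨x⟩ = 0.30303.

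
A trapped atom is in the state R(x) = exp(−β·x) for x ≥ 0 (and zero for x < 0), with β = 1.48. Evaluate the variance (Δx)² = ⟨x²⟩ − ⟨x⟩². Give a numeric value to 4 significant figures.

0.1141

Compute ⟨x⟩ and ⟨x²⟩ separately, then (Δx)² = ⟨x²⟩ − ⟨x⟩².
Every integrand reduces to terms xʲ·e^(−2βx) on [0, ∞); use ∫₀^∞ xʲ·e^(−2βx) dx = j!/(2β)^(j+1).
Normalization: ∫|R|² dx = 0.33784.
⟨x⟩ = 0.33784 and ⟨x²⟩ = 0.22827.
(Δx)² = 0.22827 − (0.33784)² = 0.11413.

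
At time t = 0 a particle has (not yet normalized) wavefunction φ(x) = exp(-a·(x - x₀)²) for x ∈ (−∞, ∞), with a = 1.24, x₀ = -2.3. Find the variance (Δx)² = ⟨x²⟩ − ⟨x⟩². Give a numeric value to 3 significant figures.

Compute ⟨x⟩ and ⟨x²⟩ separately, then (Δx)² = ⟨x²⟩ − ⟨x⟩².
Gaussian moments (u = x − x₀): ∫u^(2j)·e^(−2au²) du = (2j−1)!!/(4a)^j · √(π/(2a)), odd powers integrate to 0; here √(π/(2a)) = 1.1255.
Normalization: ∫|φ|² dx = 1.1255.
⟨x⟩ = -2.3000 and ⟨x²⟩ = 5.4916.
(Δx)² = 5.4916 − (-2.3000)² = 0.20161.

0.202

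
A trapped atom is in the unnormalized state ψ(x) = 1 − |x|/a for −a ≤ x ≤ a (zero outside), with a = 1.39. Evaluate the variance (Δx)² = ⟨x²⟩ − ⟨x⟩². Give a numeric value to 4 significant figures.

0.1932

Compute ⟨x⟩ and ⟨x²⟩ separately, then (Δx)² = ⟨x²⟩ − ⟨x⟩².
ψ is even, so ∫ over [−a, a] = 2∫₀ᵃ with ψ = 1 − x/a there: ∫₀ᵃ (1 − x/a)² dx = a/3, ∫₀ᵃ x²(1 − x/a)² dx = a³/30, ∫₀ᵃ x⁴(1 − x/a)² dx = a⁵/105.
Normalization: ∫|ψ|² dx = 0.92667.
⟨x⟩ = 0.0000 and ⟨x²⟩ = 0.19321.
(Δx)² = 0.19321 − (0.0000)² = 0.19321.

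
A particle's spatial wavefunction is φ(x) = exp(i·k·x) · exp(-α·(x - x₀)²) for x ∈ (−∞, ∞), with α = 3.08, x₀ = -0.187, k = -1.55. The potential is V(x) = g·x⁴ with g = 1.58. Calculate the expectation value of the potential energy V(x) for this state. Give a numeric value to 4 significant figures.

0.06007

⟨V⟩ = ∫ V(x)·|φ|² dx / ∫|φ|² dx.
Gaussian moments (u = x − x₀): ∫u^(2j)·e^(−2αu²) du = (2j−1)!!/(4α)^j · √(π/(2α)), odd powers integrate to 0; here √(π/(2α)) = 0.71414.
State is unnormalized: ∫|φ|² dx = 0.71414, and ∫φ*·V(x)·φ dx = 0.042898, so ⟨V⟩ = 0.042898 / 0.71414.
⟨V⟩ = 0.060069.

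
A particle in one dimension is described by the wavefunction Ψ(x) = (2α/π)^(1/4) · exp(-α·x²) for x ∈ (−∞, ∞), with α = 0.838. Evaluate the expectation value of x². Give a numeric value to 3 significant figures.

⟨x²⟩ = ∫ x²·|Ψ|² dx (integrals over the domain).
Gaussian moments: ∫x^(2j)·e^(−2αx²) dx = (2j−1)!!/(4α)^j · √(π/(2α)), odd powers integrate to 0; here √(π/(2α)) = 1.3691.
⟨x²⟩ = 0.29833.

0.298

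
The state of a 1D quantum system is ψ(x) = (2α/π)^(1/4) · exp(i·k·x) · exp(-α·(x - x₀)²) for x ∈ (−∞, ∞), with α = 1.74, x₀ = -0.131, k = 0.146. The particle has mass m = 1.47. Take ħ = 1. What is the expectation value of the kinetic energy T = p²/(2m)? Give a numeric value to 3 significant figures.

0.599

T = −(ħ²/2m) d²/dx², so ⟨T⟩ = −(ħ²/2m) ∫ ψ*·ψ'' dx; with m = 1.47.
Gaussian moments (u = x − x₀): ∫u^(2j)·e^(−2αu²) du = (2j−1)!!/(4α)^j · √(π/(2α)), odd powers integrate to 0; here √(π/(2α)) = 0.95013. Derivatives: ψ′ = (ik − 2αu)·ψ, ψ″ = ((ik − 2αu)² − 2α)·ψ; the odd-in-u pieces drop out.
⟨T⟩ = 0.59909.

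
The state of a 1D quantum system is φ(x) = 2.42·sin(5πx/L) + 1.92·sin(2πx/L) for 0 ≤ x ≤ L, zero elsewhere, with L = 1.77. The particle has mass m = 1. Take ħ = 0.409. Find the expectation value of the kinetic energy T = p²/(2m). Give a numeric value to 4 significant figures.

T = −(ħ²/2m) d²/dx², so ⟨T⟩ = −(ħ²/2m) ∫ φ*·φ'' dx / ∫|φ|² dx; with m = 1.
d²/dx² sin(jπx/L) = −(jπ/L)²·sin(jπx/L); on 0 ≤ x ≤ L, ∫sin²(jπx/L) dx = L/2 and ∫sin(jπx/L)·sin(lπx/L) dx = 0 for j ≠ l, so only diagonal terms survive in ∫|φ|² and ∫φ·φ″; ∫φ·φ′ dx = [φ²/2] between the walls = 0.
State is unnormalized: ∫|φ|² dx = 8.4454, and ∫φ*·(−ħ²/2m · φ'') dx = 37.580, so ⟨T⟩ = 37.580 / 8.4454.
⟨T⟩ = 4.4498.

4.450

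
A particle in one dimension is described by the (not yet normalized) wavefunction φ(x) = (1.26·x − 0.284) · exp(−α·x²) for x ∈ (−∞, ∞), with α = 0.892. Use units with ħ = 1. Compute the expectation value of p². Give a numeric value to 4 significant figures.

p² φ = −ħ² d²φ/dx²; ⟨p²⟩ = −ħ² ∫ φ*·φ'' dx / ∫|φ|² dx.
Expand each integrand as polynomial × e^(−2αx²) and use ∫x^(2j)·e^(−2αx²) dx = (2j−1)!!/(4α)^j · √(π/(2α)), odd powers → 0; here √(π/(2α)) = 1.3270. Differentiate with the product rule, d/dx e^(−αx²) = −2αx·e^(−αx²).
State is unnormalized: ∫|φ|² dx = 0.69750, and ∫φ*·(−ħ² φ'') dx = 1.6756, so ⟨p²⟩ = 1.6756 / 0.69750.
⟨p²⟩ = 2.4022.

2.402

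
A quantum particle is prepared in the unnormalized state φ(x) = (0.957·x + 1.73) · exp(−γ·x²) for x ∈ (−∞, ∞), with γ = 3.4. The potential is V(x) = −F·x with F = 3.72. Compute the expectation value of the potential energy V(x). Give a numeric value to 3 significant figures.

-0.296

⟨V⟩ = ∫ V(x)·|φ|² dx / ∫|φ|² dx.
Expand each integrand as polynomial × e^(−2γx²) and use ∫x^(2j)·e^(−2γx²) dx = (2j−1)!!/(4γ)^j · √(π/(2γ)), odd powers → 0; here √(π/(2γ)) = 0.67971.
State is unnormalized: ∫|φ|² dx = 2.0801, and ∫φ*·V(x)·φ dx = -0.61562, so ⟨V⟩ = -0.61562 / 2.0801.
⟨V⟩ = -0.29596.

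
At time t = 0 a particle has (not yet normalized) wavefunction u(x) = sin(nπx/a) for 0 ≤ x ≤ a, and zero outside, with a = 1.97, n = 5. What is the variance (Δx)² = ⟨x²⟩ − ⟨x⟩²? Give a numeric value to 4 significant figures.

Compute ⟨x⟩ and ⟨x²⟩ separately, then (Δx)² = ⟨x²⟩ − ⟨x⟩².
With sin²θ = (1 − cos2θ)/2 on 0 ≤ x ≤ a: ∫sin²(nπx/a) dx = a/2, ∫x·sin²(nπx/a) dx = a²/4, ∫x²·sin²(nπx/a) dx = a³·(1/6 − 1/(4n²π²)); higher powers xᵏ the same way, integrating xᵏ·cos(2nπx/a) by parts.
Normalization: ∫|u|² dx = 0.98500.
⟨x⟩ = 0.98500 and ⟨x²⟩ = 1.2858.
(Δx)² = 1.2858 − (0.98500)² = 0.31554.

0.3155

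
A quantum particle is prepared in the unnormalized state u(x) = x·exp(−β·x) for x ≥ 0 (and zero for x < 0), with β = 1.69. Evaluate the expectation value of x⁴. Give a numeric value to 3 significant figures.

⟨x⁴⟩ = ∫ x⁴·|u|² dx / ∫|u|² dx (integrals over the domain).
Every integrand reduces to terms xʲ·e^(−2βx) on [0, ∞); use ∫₀^∞ xʲ·e^(−2βx) dx = j!/(2β)^(j+1).
State is unnormalized: ∫|u|² dx = 0.051794, and ∫u*·x⁴·u dx = 0.14286, so ⟨x⁴⟩ = 0.14286 / 0.051794.
⟨x⁴⟩ = 2.7583.

2.76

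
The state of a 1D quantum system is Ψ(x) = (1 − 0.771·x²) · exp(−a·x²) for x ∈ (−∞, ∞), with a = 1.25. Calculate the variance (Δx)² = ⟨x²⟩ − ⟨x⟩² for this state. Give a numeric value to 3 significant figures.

Compute ⟨x⟩ and ⟨x²⟩ separately, then (Δx)² = ⟨x²⟩ − ⟨x⟩².
Expand each integrand as polynomial × e^(−2ax²) and use ∫x^(2j)·e^(−2ax²) dx = (2j−1)!!/(4a)^j · √(π/(2a)), odd powers → 0; here √(π/(2a)) = 1.1210.
Normalization: ∫|Ψ|² dx = 0.85525.
⟨x⟩ = 0.0000 and ⟨x²⟩ = 0.11311.
(Δx)² = 0.11311 − (0.0000)² = 0.11311.

0.113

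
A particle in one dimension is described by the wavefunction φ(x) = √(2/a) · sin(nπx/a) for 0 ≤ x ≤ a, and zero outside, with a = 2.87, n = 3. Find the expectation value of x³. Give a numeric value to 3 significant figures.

5.71

⟨x³⟩ = ∫ x³·|φ|² dx (integrals over the domain).
With sin²θ = (1 − cos2θ)/2 on 0 ≤ x ≤ a: ∫sin²(nπx/a) dx = a/2, ∫x·sin²(nπx/a) dx = a²/4, ∫x²·sin²(nπx/a) dx = a³·(1/6 − 1/(4n²π²)); higher powers xᵏ the same way, integrating xᵏ·cos(2nπx/a) by parts.
⟨x³⟩ = 5.7104.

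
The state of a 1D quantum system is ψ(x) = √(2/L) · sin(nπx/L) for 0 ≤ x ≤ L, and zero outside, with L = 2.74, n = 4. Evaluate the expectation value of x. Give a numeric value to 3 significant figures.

1.37

⟨x⟩ = ∫ x·|ψ|² dx (integrals over the domain).
With sin²θ = (1 − cos2θ)/2 on 0 ≤ x ≤ L: ∫sin²(nπx/L) dx = L/2, ∫x·sin²(nπx/L) dx = L²/4, ∫x²·sin²(nπx/L) dx = L³·(1/6 − 1/(4n²π²)); higher powers xᵏ the same way, integrating xᵏ·cos(2nπx/L) by parts.
⟨x⟩ = 1.3700.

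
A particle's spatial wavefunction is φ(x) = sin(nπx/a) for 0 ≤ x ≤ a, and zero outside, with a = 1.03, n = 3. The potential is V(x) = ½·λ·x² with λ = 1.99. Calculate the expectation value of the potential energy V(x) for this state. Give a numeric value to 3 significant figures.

⟨V⟩ = ∫ V(x)·|φ|² dx / ∫|φ|² dx.
With sin²θ = (1 − cos2θ)/2 on 0 ≤ x ≤ a: ∫sin²(nπx/a) dx = a/2, ∫x·sin²(nπx/a) dx = a²/4, ∫x²·sin²(nπx/a) dx = a³·(1/6 − 1/(4n²π²)); higher powers xᵏ the same way, integrating xᵏ·cos(2nπx/a) by parts.
State is unnormalized: ∫|φ|² dx = 0.51500, and ∫φ*·V(x)·φ dx = 0.17815, so ⟨V⟩ = 0.17815 / 0.51500.
⟨V⟩ = 0.34592.

0.346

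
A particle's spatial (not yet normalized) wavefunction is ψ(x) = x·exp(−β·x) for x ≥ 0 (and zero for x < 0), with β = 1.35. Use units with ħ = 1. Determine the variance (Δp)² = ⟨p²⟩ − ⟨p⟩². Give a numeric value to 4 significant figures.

Compute ⟨p⟩ and ⟨p²⟩ separately; (Δp)² = ⟨p²⟩ − ⟨p⟩².
Differentiate x·exp(−β·x) with the product rule; every integrand then reduces to terms xʲ·e^(−2βx) on [0, ∞), with ∫₀^∞ xʲ·e^(−2βx) dx = j!/(2β)^(j+1).
Normalization: ∫|ψ|² dx = 0.10161.
⟨p⟩ = 0.0000 and ⟨p²⟩ = 1.8225.
(Δp)² = 1.8225 − (0.0000)² = 1.8225.

1.823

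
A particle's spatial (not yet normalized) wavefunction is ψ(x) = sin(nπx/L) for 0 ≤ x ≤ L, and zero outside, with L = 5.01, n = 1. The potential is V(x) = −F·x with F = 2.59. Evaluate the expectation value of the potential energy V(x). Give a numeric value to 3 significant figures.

-6.49

⟨V⟩ = ∫ V(x)·|ψ|² dx / ∫|ψ|² dx.
With sin²θ = (1 − cos2θ)/2 on 0 ≤ x ≤ L: ∫sin²(nπx/L) dx = L/2, ∫x·sin²(nπx/L) dx = L²/4, ∫x²·sin²(nπx/L) dx = L³·(1/6 − 1/(4n²π²)); higher powers xᵏ the same way, integrating xᵏ·cos(2nπx/L) by parts.
State is unnormalized: ∫|ψ|² dx = 2.5050, and ∫ψ*·V(x)·ψ dx = -16.252, so ⟨V⟩ = -16.252 / 2.5050.
⟨V⟩ = -6.4880.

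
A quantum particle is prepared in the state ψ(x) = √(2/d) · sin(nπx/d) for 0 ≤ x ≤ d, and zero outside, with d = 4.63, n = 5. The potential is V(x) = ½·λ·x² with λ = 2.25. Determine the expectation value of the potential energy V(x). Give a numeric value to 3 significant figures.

7.99

⟨V⟩ = ∫ V(x)·|ψ|² dx.
With sin²θ = (1 − cos2θ)/2 on 0 ≤ x ≤ d: ∫sin²(nπx/d) dx = d/2, ∫x·sin²(nπx/d) dx = d²/4, ∫x²·sin²(nπx/d) dx = d³·(1/6 − 1/(4n²π²)); higher powers xᵏ the same way, integrating xᵏ·cos(2nπx/d) by parts.
⟨V⟩ = 7.9900.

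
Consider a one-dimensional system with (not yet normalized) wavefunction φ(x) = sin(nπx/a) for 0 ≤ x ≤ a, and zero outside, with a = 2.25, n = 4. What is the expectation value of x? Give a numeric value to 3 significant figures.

⟨x⟩ = ∫ x·|φ|² dx / ∫|φ|² dx (integrals over the domain).
With sin²θ = (1 − cos2θ)/2 on 0 ≤ x ≤ a: ∫sin²(nπx/a) dx = a/2, ∫x·sin²(nπx/a) dx = a²/4, ∫x²·sin²(nπx/a) dx = a³·(1/6 − 1/(4n²π²)); higher powers xᵏ the same way, integrating xᵏ·cos(2nπx/a) by parts.
State is unnormalized: ∫|φ|² dx = 1.1250, and ∫φ*·x·φ dx = 1.2656, so ⟨x⟩ = 1.2656 / 1.1250.
⟨x⟩ = 1.1250.

1.13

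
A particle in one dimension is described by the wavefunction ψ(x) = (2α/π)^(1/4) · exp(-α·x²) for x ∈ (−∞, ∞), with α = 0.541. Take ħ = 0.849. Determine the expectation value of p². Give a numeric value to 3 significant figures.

0.390

p² ψ = −ħ² d²ψ/dx²; ⟨p²⟩ = −ħ² ∫ ψ*·ψ'' dx.
Gaussian moments: ∫x^(2j)·e^(−2αx²) dx = (2j−1)!!/(4α)^j · √(π/(2α)), odd powers integrate to 0; here √(π/(2α)) = 1.7040. Derivatives: d/dx e^(−αx²) = −2αx·e^(−αx²), d²/dx² e^(−αx²) = (4α²x² − 2α)·e^(−αx²).
⟨p²⟩ = 0.38995.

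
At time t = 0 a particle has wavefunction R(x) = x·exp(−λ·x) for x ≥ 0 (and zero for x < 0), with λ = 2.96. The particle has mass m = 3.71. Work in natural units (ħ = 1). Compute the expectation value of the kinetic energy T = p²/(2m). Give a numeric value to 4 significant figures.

T = −(ħ²/2m) d²/dx², so ⟨T⟩ = −(ħ²/2m) ∫ R*·R'' dx / ∫|R|² dx; with m = 3.71.
Differentiate x·exp(−λ·x) with the product rule; every integrand then reduces to terms xʲ·e^(−2λx) on [0, ∞), with ∫₀^∞ xʲ·e^(−2λx) dx = j!/(2λ)^(j+1).
State is unnormalized: ∫|R|² dx = 0.0096397, and ∫R*·(−ħ²/2m · R'') dx = 0.011383, so ⟨T⟩ = 0.011383 / 0.0096397.
⟨T⟩ = 1.1808.

1.181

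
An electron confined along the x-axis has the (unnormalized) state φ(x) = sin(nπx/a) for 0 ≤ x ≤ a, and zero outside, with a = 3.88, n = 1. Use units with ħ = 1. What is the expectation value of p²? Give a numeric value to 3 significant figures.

p² φ = −ħ² d²φ/dx²; ⟨p²⟩ = −ħ² ∫ φ*·φ'' dx / ∫|φ|² dx.
d/dx sin(nπx/a) = (nπ/a)·cos(nπx/a) and d²/dx² sin(nπx/a) = −(nπ/a)²·sin(nπx/a); on 0 ≤ x ≤ a, ∫sin²(nπx/a) dx = a/2 and ∫sin(nπx/a)·cos(nπx/a) dx = 0.
State is unnormalized: ∫|φ|² dx = 1.9400, and ∫φ*·(−ħ² φ'') dx = 1.2719, so ⟨p²⟩ = 1.2719 / 1.9400.
⟨p²⟩ = 0.65560.

0.656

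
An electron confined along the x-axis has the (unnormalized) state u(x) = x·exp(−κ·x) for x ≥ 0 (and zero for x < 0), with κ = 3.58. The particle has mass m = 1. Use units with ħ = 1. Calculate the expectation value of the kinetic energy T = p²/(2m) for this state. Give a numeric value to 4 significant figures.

T = −(ħ²/2m) d²/dx², so ⟨T⟩ = −(ħ²/2m) ∫ u*·u'' dx / ∫|u|² dx; with m = 1.
Differentiate x·exp(−κ·x) with the product rule; every integrand then reduces to terms xʲ·e^(−2κx) on [0, ∞), with ∫₀^∞ xʲ·e^(−2κx) dx = j!/(2κ)^(j+1).
State is unnormalized: ∫|u|² dx = 0.0054487, and ∫u*·(−ħ²/2m · u'') dx = 0.034916, so ⟨T⟩ = 0.034916 / 0.0054487.
⟨T⟩ = 6.4082.

6.408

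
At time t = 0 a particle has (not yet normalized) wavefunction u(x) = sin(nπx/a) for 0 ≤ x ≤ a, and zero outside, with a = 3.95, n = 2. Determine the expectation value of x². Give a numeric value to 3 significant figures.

⟨x²⟩ = ∫ x²·|u|² dx / ∫|u|² dx (integrals over the domain).
With sin²θ = (1 − cos2θ)/2 on 0 ≤ x ≤ a: ∫sin²(nπx/a) dx = a/2, ∫x·sin²(nπx/a) dx = a²/4, ∫x²·sin²(nπx/a) dx = a³·(1/6 − 1/(4n²π²)); higher powers xᵏ the same way, integrating xᵏ·cos(2nπx/a) by parts.
State is unnormalized: ∫|u|² dx = 1.9750, and ∫u*·x²·u dx = 9.8814, so ⟨x²⟩ = 9.8814 / 1.9750.
⟨x²⟩ = 5.0032.

5.00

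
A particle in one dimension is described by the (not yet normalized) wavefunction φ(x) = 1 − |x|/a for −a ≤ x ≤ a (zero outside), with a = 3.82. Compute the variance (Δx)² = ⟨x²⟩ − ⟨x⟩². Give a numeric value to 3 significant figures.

1.46

Compute ⟨x⟩ and ⟨x²⟩ separately, then (Δx)² = ⟨x²⟩ − ⟨x⟩².
φ is even, so ∫ over [−a, a] = 2∫₀ᵃ with φ = 1 − x/a there: ∫₀ᵃ (1 − x/a)² dx = a/3, ∫₀ᵃ x²(1 − x/a)² dx = a³/30, ∫₀ᵃ x⁴(1 − x/a)² dx = a⁵/105.
Normalization: ∫|φ|² dx = 2.5467.
⟨x⟩ = 0.0000 and ⟨x²⟩ = 1.4592.
(Δx)² = 1.4592 − (0.0000)² = 1.4592.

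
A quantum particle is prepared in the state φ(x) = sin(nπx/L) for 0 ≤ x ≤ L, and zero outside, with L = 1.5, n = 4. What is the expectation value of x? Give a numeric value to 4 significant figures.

⟨x⟩ = ∫ x·|φ|² dx / ∫|φ|² dx (integrals over the domain).
With sin²θ = (1 − cos2θ)/2 on 0 ≤ x ≤ L: ∫sin²(nπx/L) dx = L/2, ∫x·sin²(nπx/L) dx = L²/4, ∫x²·sin²(nπx/L) dx = L³·(1/6 − 1/(4n²π²)); higher powers xᵏ the same way, integrating xᵏ·cos(2nπx/L) by parts.
State is unnormalized: ∫|φ|² dx = 0.75000, and ∫φ*·x·φ dx = 0.56250, so ⟨x⟩ = 0.56250 / 0.75000.
⟨x⟩ = 0.75000.

0.7500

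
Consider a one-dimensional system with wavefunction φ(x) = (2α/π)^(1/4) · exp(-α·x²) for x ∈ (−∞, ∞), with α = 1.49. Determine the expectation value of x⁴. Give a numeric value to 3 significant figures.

⟨x⁴⟩ = ∫ x⁴·|φ|² dx (integrals over the domain).
Gaussian moments: ∫x^(2j)·e^(−2αx²) dx = (2j−1)!!/(4α)^j · √(π/(2α)), odd powers integrate to 0; here √(π/(2α)) = 1.0268.
⟨x⁴⟩ = 0.084456.

0.0845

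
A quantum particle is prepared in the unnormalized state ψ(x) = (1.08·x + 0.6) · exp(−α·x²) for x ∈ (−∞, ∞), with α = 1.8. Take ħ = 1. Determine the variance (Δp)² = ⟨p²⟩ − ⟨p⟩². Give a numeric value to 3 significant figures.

Compute ⟨p⟩ and ⟨p²⟩ separately; (Δp)² = ⟨p²⟩ − ⟨p⟩².
Expand each integrand as polynomial × e^(−2αx²) and use ∫x^(2j)·e^(−2αx²) dx = (2j−1)!!/(4α)^j · √(π/(2α)), odd powers → 0; here √(π/(2α)) = 0.93417. Differentiate with the product rule, d/dx e^(−αx²) = −2αx·e^(−αx²).
Normalization: ∫|ψ|² dx = 0.48763.
⟨p⟩ = 0.0000 and ⟨p²⟩ = 2.9172.
(Δp)² = 2.9172 − (0.0000)² = 2.9172.

2.92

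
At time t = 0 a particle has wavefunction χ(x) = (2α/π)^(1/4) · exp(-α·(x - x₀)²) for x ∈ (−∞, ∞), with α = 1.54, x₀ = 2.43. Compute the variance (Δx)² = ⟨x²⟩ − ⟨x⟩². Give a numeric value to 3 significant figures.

0.162

Compute ⟨x⟩ and ⟨x²⟩ separately, then (Δx)² = ⟨x²⟩ − ⟨x⟩².
Gaussian moments (u = x − x₀): ∫u^(2j)·e^(−2αu²) du = (2j−1)!!/(4α)^j · √(π/(2α)), odd powers integrate to 0; here √(π/(2α)) = 1.0099.
⟨x⟩ = 2.4300 and ⟨x²⟩ = 6.0672.
(Δx)² = 6.0672 − (2.4300)² = 0.16234.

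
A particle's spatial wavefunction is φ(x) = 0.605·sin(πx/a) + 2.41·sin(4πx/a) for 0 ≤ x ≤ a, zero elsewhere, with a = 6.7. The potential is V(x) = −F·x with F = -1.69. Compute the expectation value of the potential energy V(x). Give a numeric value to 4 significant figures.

5.584

⟨V⟩ = ∫ V(x)·|φ|² dx / ∫|φ|² dx.
On 0 ≤ x ≤ a (j ≠ l): ∫sin²(jπx/a) dx = a/2, ∫sin(jπx/a)·sin(lπx/a) dx = 0; diagonal moments ∫x·sin²(jπx/a) dx = a²/4, ∫x²·sin²(jπx/a) dx = a³·(1/6 − 1/(4j²π²)); cross terms ∫x·sin(jπx/a)·sin(lπx/a) dx = 0 for j + l even and −4jla²/(π²(j² − l²)²) for j + l odd, ∫x²·sin(jπx/a)·sin(lπx/a) dx = (−1)^(j+l)·4jla³/(π²(j² − l²)²); higher powers the same way via product-to-sum and parts.
State is unnormalized: ∫|φ|² dx = 20.683, and ∫φ*·V(x)·φ dx = 115.50, so ⟨V⟩ = 115.50 / 20.683.
⟨V⟩ = 5.5844.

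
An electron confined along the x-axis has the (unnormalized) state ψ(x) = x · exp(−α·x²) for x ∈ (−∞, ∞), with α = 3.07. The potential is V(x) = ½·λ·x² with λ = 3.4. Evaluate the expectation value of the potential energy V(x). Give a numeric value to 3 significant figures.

0.415

⟨V⟩ = ∫ V(x)·|ψ|² dx / ∫|ψ|² dx.
Expand each integrand as polynomial × e^(−2αx²) and use ∫x^(2j)·e^(−2αx²) dx = (2j−1)!!/(4α)^j · √(π/(2α)), odd powers → 0; here √(π/(2α)) = 0.71530.
State is unnormalized: ∫|ψ|² dx = 0.058250, and ∫ψ*·V(x)·ψ dx = 0.024192, so ⟨V⟩ = 0.024192 / 0.058250.
⟨V⟩ = 0.41531.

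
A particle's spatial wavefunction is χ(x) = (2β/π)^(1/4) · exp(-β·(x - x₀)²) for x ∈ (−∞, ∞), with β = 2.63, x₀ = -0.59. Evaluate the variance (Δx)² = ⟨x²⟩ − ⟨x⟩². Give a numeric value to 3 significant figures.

0.0951

Compute ⟨x⟩ and ⟨x²⟩ separately, then (Δx)² = ⟨x²⟩ − ⟨x⟩².
Gaussian moments (u = x − x₀): ∫u^(2j)·e^(−2βu²) du = (2j−1)!!/(4β)^j · √(π/(2β)), odd powers integrate to 0; here √(π/(2β)) = 0.77283.
⟨x⟩ = -0.59000 and ⟨x²⟩ = 0.44316.
(Δx)² = 0.44316 − (-0.59000)² = 0.095057.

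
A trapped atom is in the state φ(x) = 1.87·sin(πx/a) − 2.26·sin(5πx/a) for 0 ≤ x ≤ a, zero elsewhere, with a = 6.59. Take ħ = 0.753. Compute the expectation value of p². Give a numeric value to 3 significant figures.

1.96

p² φ = −ħ² d²φ/dx²; ⟨p²⟩ = −ħ² ∫ φ*·φ'' dx / ∫|φ|² dx.
d²/dx² sin(jπx/a) = −(jπ/a)²·sin(jπx/a); on 0 ≤ x ≤ a, ∫sin²(jπx/a) dx = a/2 and ∫sin(jπx/a)·sin(lπx/a) dx = 0 for j ≠ l, so only diagonal terms survive in ∫|φ|² and ∫φ·φ″; ∫φ·φ′ dx = [φ²/2] between the walls = 0.
State is unnormalized: ∫|φ|² dx = 28.352, and ∫φ*·(−ħ² φ'') dx = 55.701, so ⟨p²⟩ = 55.701 / 28.352.
⟨p²⟩ = 1.9646.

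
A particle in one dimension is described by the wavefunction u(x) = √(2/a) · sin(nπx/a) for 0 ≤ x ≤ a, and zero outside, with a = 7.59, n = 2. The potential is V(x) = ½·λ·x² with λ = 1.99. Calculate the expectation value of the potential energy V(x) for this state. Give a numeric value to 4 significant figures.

18.38

⟨V⟩ = ∫ V(x)·|u|² dx.
With sin²θ = (1 − cos2θ)/2 on 0 ≤ x ≤ a: ∫sin²(nπx/a) dx = a/2, ∫x·sin²(nπx/a) dx = a²/4, ∫x²·sin²(nπx/a) dx = a³·(1/6 − 1/(4n²π²)); higher powers xᵏ the same way, integrating xᵏ·cos(2nπx/a) by parts.
⟨V⟩ = 18.381.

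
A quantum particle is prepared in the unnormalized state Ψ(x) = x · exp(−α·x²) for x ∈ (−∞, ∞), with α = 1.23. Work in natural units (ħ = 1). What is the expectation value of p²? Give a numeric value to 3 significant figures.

3.69

p² Ψ = −ħ² d²Ψ/dx²; ⟨p²⟩ = −ħ² ∫ Ψ*·Ψ'' dx / ∫|Ψ|² dx.
Expand each integrand as polynomial × e^(−2αx²) and use ∫x^(2j)·e^(−2αx²) dx = (2j−1)!!/(4α)^j · √(π/(2α)), odd powers → 0; here √(π/(2α)) = 1.1301. Differentiate with the product rule, d/dx e^(−αx²) = −2αx·e^(−αx²).
State is unnormalized: ∫|Ψ|² dx = 0.22969, and ∫Ψ*·(−ħ² Ψ'') dx = 0.84756, so ⟨p²⟩ = 0.84756 / 0.22969.
⟨p²⟩ = 3.6900.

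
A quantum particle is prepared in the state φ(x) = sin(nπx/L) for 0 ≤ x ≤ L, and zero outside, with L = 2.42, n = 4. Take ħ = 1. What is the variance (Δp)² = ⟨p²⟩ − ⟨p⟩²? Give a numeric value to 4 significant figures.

Compute ⟨p⟩ and ⟨p²⟩ separately; (Δp)² = ⟨p²⟩ − ⟨p⟩².
d/dx sin(nπx/L) = (nπ/L)·cos(nπx/L) and d²/dx² sin(nπx/L) = −(nπ/L)²·sin(nπx/L); on 0 ≤ x ≤ L, ∫sin²(nπx/L) dx = L/2 and ∫sin(nπx/L)·cos(nπx/L) dx = 0.
Normalization: ∫|φ|² dx = 1.2100.
⟨p⟩ = 0.0000 and ⟨p²⟩ = 26.964.
(Δp)² = 26.964 − (0.0000)² = 26.964.

26.96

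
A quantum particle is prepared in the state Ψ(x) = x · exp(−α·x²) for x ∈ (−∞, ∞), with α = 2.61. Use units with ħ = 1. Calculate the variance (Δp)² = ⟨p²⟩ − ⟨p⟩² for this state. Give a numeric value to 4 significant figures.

7.830

Compute ⟨p⟩ and ⟨p²⟩ separately; (Δp)² = ⟨p²⟩ − ⟨p⟩².
Expand each integrand as polynomial × e^(−2αx²) and use ∫x^(2j)·e^(−2αx²) dx = (2j−1)!!/(4α)^j · √(π/(2α)), odd powers → 0; here √(π/(2α)) = 0.77578. Differentiate with the product rule, d/dx e^(−αx²) = −2αx·e^(−αx²).
Normalization: ∫|Ψ|² dx = 0.074309.
⟨p⟩ = 0.0000 and ⟨p²⟩ = 7.8300.
(Δp)² = 7.8300 − (0.0000)² = 7.8300.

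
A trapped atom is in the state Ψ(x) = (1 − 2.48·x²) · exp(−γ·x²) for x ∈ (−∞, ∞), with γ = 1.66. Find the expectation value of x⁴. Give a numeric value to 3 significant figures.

0.218

⟨x⁴⟩ = ∫ x⁴·|Ψ|² dx / ∫|Ψ|² dx (integrals over the domain).
Expand each integrand as polynomial × e^(−2γx²) and use ∫x^(2j)·e^(−2γx²) dx = (2j−1)!!/(4γ)^j · √(π/(2γ)), odd powers → 0; here √(π/(2γ)) = 0.97276.
State is unnormalized: ∫|Ψ|² dx = 0.65321, and ∫Ψ*·x⁴·Ψ dx = 0.14214, so ⟨x⁴⟩ = 0.14214 / 0.65321.
⟨x⁴⟩ = 0.21760.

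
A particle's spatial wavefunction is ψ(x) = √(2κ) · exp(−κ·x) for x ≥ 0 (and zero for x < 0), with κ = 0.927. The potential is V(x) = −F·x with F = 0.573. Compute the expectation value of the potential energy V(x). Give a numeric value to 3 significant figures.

-0.309

⟨V⟩ = ∫ V(x)·|ψ|² dx.
Every integrand reduces to terms xʲ·e^(−2κx) on [0, ∞); use ∫₀^∞ xʲ·e^(−2κx) dx = j!/(2κ)^(j+1).
⟨V⟩ = -0.30906.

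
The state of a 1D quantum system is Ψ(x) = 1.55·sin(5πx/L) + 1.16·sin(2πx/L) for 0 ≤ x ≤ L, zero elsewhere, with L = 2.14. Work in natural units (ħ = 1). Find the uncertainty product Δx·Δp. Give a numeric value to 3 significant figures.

3.65

Δx = √(⟨x²⟩−⟨x⟩²), Δp = √(⟨p²⟩−⟨p⟩²).
On 0 ≤ x ≤ L (j ≠ l): ∫sin²(jπx/L) dx = L/2, ∫sin(jπx/L)·sin(lπx/L) dx = 0; diagonal moments ∫x·sin²(jπx/L) dx = L²/4, ∫x²·sin²(jπx/L) dx = L³·(1/6 − 1/(4j²π²)); cross terms ∫x·sin(jπx/L)·sin(lπx/L) dx = 0 for j + l even and −4jlL²/(π²(j² − l²)²) for j + l odd, ∫x²·sin(jπx/L)·sin(lπx/L) dx = (−1)^(j+l)·4jlL³/(π²(j² − l²)²); higher powers the same way via product-to-sum and parts. d²/dx² sin(jπx/L) = −(jπ/L)²·sin(jπx/L); on 0 ≤ x ≤ L, ∫sin²(jπx/L) dx = L/2 and ∫sin(jπx/L)·sin(lπx/L) dx = 0 for j ≠ l, so only diagonal terms survive in ∫|Ψ|² and ∫Ψ·Ψ″; ∫Ψ·Ψ′ dx = [Ψ²/2] between the walls = 0.
Normalization: ∫|Ψ|² dx = 4.0105.
⟨x⟩ = 1.0323, ⟨x²⟩ = 1.4190 ⇒ Δx = 0.59451.
⟨p⟩ = 0.0000, ⟨p²⟩ = 37.630 ⇒ Δp = 6.1343.
Δx·Δp = 3.6469.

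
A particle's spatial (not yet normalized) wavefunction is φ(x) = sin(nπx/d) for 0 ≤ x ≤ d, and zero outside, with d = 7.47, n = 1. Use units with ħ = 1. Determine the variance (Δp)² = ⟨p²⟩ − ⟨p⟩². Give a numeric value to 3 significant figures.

0.177

Compute ⟨p⟩ and ⟨p²⟩ separately; (Δp)² = ⟨p²⟩ − ⟨p⟩².
d/dx sin(nπx/d) = (nπ/d)·cos(nπx/d) and d²/dx² sin(nπx/d) = −(nπ/d)²·sin(nπx/d); on 0 ≤ x ≤ d, ∫sin²(nπx/d) dx = d/2 and ∫sin(nπx/d)·cos(nπx/d) dx = 0.
Normalization: ∫|φ|² dx = 3.7350.
⟨p⟩ = 0.0000 and ⟨p²⟩ = 0.17687.
(Δp)² = 0.17687 − (0.0000)² = 0.17687.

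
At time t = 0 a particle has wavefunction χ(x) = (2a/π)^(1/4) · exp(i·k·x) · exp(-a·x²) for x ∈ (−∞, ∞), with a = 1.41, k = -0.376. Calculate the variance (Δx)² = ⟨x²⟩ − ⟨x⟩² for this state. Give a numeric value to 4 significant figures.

0.1773

Compute ⟨x⟩ and ⟨x²⟩ separately, then (Δx)² = ⟨x²⟩ − ⟨x⟩².
Gaussian moments: ∫x^(2j)·e^(−2ax²) dx = (2j−1)!!/(4a)^j · √(π/(2a)), odd powers integrate to 0; here √(π/(2a)) = 1.0555.
⟨x⟩ = 0.0000 and ⟨x²⟩ = 0.17730.
(Δx)² = 0.17730 − (0.0000)² = 0.17730.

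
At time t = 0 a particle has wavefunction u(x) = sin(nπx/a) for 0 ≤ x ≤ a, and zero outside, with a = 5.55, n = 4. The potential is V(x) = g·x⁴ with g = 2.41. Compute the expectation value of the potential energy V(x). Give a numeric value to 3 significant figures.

443.

⟨V⟩ = ∫ V(x)·|u|² dx / ∫|u|² dx.
With sin²θ = (1 − cos2θ)/2 on 0 ≤ x ≤ a: ∫sin²(nπx/a) dx = a/2, ∫x·sin²(nπx/a) dx = a²/4, ∫x²·sin²(nπx/a) dx = a³·(1/6 − 1/(4n²π²)); higher powers xᵏ the same way, integrating xᵏ·cos(2nπx/a) by parts.
State is unnormalized: ∫|u|² dx = 2.7750, and ∫u*·V(x)·u dx = 1229.3, so ⟨V⟩ = 1229.3 / 2.7750.
⟨V⟩ = 442.98.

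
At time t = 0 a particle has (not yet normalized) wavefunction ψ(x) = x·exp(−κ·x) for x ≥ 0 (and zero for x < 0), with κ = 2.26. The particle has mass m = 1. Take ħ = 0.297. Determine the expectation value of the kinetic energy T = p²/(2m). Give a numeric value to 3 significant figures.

T = −(ħ²/2m) d²/dx², so ⟨T⟩ = −(ħ²/2m) ∫ ψ*·ψ'' dx / ∫|ψ|² dx; with m = 1.
Differentiate x·exp(−κ·x) with the product rule; every integrand then reduces to terms xʲ·e^(−2κx) on [0, ∞), with ∫₀^∞ xʲ·e^(−2κx) dx = j!/(2κ)^(j+1).
State is unnormalized: ∫|ψ|² dx = 0.021658, and ∫ψ*·(−ħ²/2m · ψ'') dx = 0.0048788, so ⟨T⟩ = 0.0048788 / 0.021658.
⟨T⟩ = 0.22527.

0.225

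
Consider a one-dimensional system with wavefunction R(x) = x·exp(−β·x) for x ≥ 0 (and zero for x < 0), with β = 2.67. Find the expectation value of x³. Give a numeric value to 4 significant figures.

⟨x³⟩ = ∫ x³·|R|² dx / ∫|R|² dx (integrals over the domain).
Every integrand reduces to terms xʲ·e^(−2βx) on [0, ∞); use ∫₀^∞ xʲ·e^(−2βx) dx = j!/(2β)^(j+1).
State is unnormalized: ∫|R|² dx = 0.013134, and ∫R*·x³·R dx = 0.0051753, so ⟨x³⟩ = 0.0051753 / 0.013134.
⟨x³⟩ = 0.39403.

0.3940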